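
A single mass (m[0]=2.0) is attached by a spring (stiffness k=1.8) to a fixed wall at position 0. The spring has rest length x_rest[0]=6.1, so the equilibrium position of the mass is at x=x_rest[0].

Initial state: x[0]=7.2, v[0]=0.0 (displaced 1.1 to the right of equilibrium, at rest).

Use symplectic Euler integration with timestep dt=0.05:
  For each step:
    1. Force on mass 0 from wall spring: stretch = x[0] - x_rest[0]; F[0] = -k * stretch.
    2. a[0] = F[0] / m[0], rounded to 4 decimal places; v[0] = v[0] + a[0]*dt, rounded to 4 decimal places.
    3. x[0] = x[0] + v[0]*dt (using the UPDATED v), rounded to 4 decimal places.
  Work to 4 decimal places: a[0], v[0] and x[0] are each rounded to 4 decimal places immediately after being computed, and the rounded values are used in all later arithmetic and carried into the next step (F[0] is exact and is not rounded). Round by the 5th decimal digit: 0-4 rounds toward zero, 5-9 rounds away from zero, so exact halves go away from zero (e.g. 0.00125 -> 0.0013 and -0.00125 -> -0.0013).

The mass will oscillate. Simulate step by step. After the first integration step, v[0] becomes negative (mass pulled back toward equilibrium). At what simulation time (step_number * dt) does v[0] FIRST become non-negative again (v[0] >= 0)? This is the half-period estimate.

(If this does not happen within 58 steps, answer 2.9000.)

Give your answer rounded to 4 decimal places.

Step 0: x=[7.2000] v=[0.0000]
Step 1: x=[7.1975] v=[-0.0495]
Step 2: x=[7.1926] v=[-0.0989]
Step 3: x=[7.1852] v=[-0.1481]
Step 4: x=[7.1754] v=[-0.1969]
Step 5: x=[7.1631] v=[-0.2453]
Step 6: x=[7.1484] v=[-0.2931]
Step 7: x=[7.1314] v=[-0.3403]
Step 8: x=[7.1121] v=[-0.3867]
Step 9: x=[7.0905] v=[-0.4322]
Step 10: x=[7.0667] v=[-0.4768]
Step 11: x=[7.0407] v=[-0.5203]
Step 12: x=[7.0126] v=[-0.5626]
Step 13: x=[6.9824] v=[-0.6037]
Step 14: x=[6.9502] v=[-0.6434]
Step 15: x=[6.9161] v=[-0.6817]
Step 16: x=[6.8802] v=[-0.7184]
Step 17: x=[6.8425] v=[-0.7535]
Step 18: x=[6.8032] v=[-0.7869]
Step 19: x=[6.7623] v=[-0.8185]
Step 20: x=[6.7199] v=[-0.8483]
Step 21: x=[6.6761] v=[-0.8762]
Step 22: x=[6.6310] v=[-0.9021]
Step 23: x=[6.5847] v=[-0.9260]
Step 24: x=[6.5373] v=[-0.9478]
Step 25: x=[6.4889] v=[-0.9675]
Step 26: x=[6.4397] v=[-0.9850]
Step 27: x=[6.3897] v=[-1.0003]
Step 28: x=[6.3390] v=[-1.0133]
Step 29: x=[6.2878] v=[-1.0241]
Step 30: x=[6.2362] v=[-1.0326]
Step 31: x=[6.1843] v=[-1.0387]
Step 32: x=[6.1322] v=[-1.0425]
Step 33: x=[6.0800] v=[-1.0440]
Step 34: x=[6.0278] v=[-1.0431]
Step 35: x=[5.9758] v=[-1.0399]
Step 36: x=[5.9241] v=[-1.0343]
Step 37: x=[5.8728] v=[-1.0264]
Step 38: x=[5.8220] v=[-1.0162]
Step 39: x=[5.7718] v=[-1.0037]
Step 40: x=[5.7224] v=[-0.9889]
Step 41: x=[5.6738] v=[-0.9719]
Step 42: x=[5.6262] v=[-0.9527]
Step 43: x=[5.5796] v=[-0.9314]
Step 44: x=[5.5342] v=[-0.9080]
Step 45: x=[5.4901] v=[-0.8825]
Step 46: x=[5.4473] v=[-0.8551]
Step 47: x=[5.4060] v=[-0.8257]
Step 48: x=[5.3663] v=[-0.7945]
Step 49: x=[5.3282] v=[-0.7615]
Step 50: x=[5.2919] v=[-0.7268]
Step 51: x=[5.2574] v=[-0.6904]
Step 52: x=[5.2248] v=[-0.6525]
Step 53: x=[5.1941] v=[-0.6131]
Step 54: x=[5.1655] v=[-0.5723]
Step 55: x=[5.1390] v=[-0.5302]
Step 56: x=[5.1147] v=[-0.4870]
Step 57: x=[5.0926] v=[-0.4427]
Step 58: x=[5.0727] v=[-0.3974]
v[0] did not become non-negative within 58 steps; using fallback time=2.9000

Answer: 2.9000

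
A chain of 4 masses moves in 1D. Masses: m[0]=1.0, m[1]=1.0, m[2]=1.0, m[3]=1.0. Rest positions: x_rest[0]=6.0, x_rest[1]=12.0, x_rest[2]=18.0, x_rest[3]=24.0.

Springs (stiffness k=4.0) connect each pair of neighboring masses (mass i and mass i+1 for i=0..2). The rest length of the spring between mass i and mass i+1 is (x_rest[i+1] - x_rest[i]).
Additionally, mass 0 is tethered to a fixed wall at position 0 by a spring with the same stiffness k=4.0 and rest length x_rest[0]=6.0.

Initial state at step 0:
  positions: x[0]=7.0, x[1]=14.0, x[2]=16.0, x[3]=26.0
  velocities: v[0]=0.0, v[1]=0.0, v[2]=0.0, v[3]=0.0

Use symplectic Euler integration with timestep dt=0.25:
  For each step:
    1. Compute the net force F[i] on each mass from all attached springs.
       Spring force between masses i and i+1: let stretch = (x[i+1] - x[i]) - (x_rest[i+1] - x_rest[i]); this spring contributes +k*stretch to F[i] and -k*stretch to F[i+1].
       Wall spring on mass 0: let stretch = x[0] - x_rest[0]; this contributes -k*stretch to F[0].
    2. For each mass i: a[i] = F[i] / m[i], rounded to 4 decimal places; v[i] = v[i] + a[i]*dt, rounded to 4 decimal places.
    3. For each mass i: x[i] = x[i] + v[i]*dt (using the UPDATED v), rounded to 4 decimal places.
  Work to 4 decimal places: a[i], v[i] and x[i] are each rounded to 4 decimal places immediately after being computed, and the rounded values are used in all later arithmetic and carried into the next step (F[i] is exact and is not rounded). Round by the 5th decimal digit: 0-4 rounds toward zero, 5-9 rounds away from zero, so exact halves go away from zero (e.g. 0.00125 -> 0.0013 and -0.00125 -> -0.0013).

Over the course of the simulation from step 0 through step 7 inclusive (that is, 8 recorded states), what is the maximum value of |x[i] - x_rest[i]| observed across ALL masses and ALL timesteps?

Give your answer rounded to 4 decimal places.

Answer: 3.4375

Derivation:
Step 0: x=[7.0000 14.0000 16.0000 26.0000] v=[0.0000 0.0000 0.0000 0.0000]
Step 1: x=[7.0000 12.7500 18.0000 25.0000] v=[0.0000 -5.0000 8.0000 -4.0000]
Step 2: x=[6.6875 11.3750 20.4375 23.7500] v=[-1.2500 -5.5000 9.7500 -5.0000]
Step 3: x=[5.8750 11.0938 21.4375 23.1719] v=[-3.2500 -1.1250 4.0000 -2.3125]
Step 4: x=[4.8985 12.0938 20.2852 23.6602] v=[-3.9062 3.9999 -4.6093 1.9531]
Step 5: x=[4.4962 13.3428 17.9288 24.8047] v=[-1.6094 4.9960 -9.4257 4.5781]
Step 6: x=[5.1815 13.5267 16.1449 25.7303] v=[2.7410 0.7354 -7.1358 3.7022]
Step 7: x=[6.6577 12.2788 16.1028 25.7595] v=[5.9047 -4.9916 -0.1686 0.1168]
Max displacement = 3.4375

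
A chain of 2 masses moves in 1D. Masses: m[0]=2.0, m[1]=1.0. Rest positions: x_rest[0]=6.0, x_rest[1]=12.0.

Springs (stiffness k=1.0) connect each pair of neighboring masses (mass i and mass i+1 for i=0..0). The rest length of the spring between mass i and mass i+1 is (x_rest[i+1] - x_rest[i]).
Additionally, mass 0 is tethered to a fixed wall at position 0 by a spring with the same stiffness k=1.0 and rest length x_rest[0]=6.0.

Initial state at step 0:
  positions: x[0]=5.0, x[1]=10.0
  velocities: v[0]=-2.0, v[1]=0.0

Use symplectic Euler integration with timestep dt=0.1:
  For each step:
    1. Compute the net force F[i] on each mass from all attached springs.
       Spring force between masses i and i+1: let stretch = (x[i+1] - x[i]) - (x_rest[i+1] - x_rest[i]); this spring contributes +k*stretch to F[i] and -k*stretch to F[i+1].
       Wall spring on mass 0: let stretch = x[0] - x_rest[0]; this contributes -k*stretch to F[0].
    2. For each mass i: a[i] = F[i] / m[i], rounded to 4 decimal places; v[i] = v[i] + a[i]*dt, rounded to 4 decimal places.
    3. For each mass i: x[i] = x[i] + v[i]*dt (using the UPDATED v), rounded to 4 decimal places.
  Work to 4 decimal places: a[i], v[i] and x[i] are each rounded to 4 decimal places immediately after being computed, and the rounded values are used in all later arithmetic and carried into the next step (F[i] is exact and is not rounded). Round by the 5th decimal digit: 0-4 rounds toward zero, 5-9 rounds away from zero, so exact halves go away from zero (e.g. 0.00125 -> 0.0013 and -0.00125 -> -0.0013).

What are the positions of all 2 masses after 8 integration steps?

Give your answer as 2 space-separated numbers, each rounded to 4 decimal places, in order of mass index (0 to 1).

Step 0: x=[5.0000 10.0000] v=[-2.0000 0.0000]
Step 1: x=[4.8000 10.0100] v=[-2.0000 0.1000]
Step 2: x=[4.6021 10.0279] v=[-1.9795 0.1790]
Step 3: x=[4.4083 10.0515] v=[-1.9383 0.2364]
Step 4: x=[4.2206 10.0787] v=[-1.8766 0.2721]
Step 5: x=[4.0411 10.1073] v=[-1.7947 0.2863]
Step 6: x=[3.8718 10.1353] v=[-1.6934 0.2797]
Step 7: x=[3.7144 10.1606] v=[-1.5738 0.2534]
Step 8: x=[3.5707 10.1815] v=[-1.4372 0.2088]

Answer: 3.5707 10.1815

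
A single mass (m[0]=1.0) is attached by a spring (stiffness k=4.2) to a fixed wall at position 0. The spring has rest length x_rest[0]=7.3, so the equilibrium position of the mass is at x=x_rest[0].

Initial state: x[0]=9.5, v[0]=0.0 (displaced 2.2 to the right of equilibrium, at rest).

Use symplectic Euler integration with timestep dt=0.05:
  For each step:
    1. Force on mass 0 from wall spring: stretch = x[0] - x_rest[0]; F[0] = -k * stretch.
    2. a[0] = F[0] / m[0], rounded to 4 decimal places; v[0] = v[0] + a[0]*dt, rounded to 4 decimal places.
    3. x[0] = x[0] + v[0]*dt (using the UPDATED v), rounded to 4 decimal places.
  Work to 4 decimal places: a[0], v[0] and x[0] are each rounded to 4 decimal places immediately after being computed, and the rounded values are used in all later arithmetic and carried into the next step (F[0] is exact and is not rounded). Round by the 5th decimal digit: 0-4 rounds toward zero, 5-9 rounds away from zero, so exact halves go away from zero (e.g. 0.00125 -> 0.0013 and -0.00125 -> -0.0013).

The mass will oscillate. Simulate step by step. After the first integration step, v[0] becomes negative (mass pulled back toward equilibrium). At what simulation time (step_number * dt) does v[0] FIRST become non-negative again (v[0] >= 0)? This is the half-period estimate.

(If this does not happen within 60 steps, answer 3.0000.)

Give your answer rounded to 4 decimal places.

Answer: 1.5500

Derivation:
Step 0: x=[9.5000] v=[0.0000]
Step 1: x=[9.4769] v=[-0.4620]
Step 2: x=[9.4309] v=[-0.9192]
Step 3: x=[9.3626] v=[-1.3667]
Step 4: x=[9.2726] v=[-1.7998]
Step 5: x=[9.1619] v=[-2.2140]
Step 6: x=[9.0317] v=[-2.6050]
Step 7: x=[8.8833] v=[-2.9687]
Step 8: x=[8.7182] v=[-3.3012]
Step 9: x=[8.5383] v=[-3.5990]
Step 10: x=[8.3454] v=[-3.8590]
Step 11: x=[8.1415] v=[-4.0785]
Step 12: x=[7.9287] v=[-4.2552]
Step 13: x=[7.7093] v=[-4.3872]
Step 14: x=[7.4856] v=[-4.4732]
Step 15: x=[7.2600] v=[-4.5122]
Step 16: x=[7.0348] v=[-4.5038]
Step 17: x=[6.8124] v=[-4.4481]
Step 18: x=[6.5951] v=[-4.3457]
Step 19: x=[6.3852] v=[-4.1977]
Step 20: x=[6.1849] v=[-4.0056]
Step 21: x=[5.9963] v=[-3.7714]
Step 22: x=[5.8214] v=[-3.4976]
Step 23: x=[5.6620] v=[-3.1871]
Step 24: x=[5.5198] v=[-2.8431]
Step 25: x=[5.3963] v=[-2.4693]
Step 26: x=[5.2928] v=[-2.0695]
Step 27: x=[5.2104] v=[-1.6480]
Step 28: x=[5.1499] v=[-1.2092]
Step 29: x=[5.1120] v=[-0.7577]
Step 30: x=[5.0971] v=[-0.2982]
Step 31: x=[5.1053] v=[0.1644]
First v>=0 after going negative at step 31, time=1.5500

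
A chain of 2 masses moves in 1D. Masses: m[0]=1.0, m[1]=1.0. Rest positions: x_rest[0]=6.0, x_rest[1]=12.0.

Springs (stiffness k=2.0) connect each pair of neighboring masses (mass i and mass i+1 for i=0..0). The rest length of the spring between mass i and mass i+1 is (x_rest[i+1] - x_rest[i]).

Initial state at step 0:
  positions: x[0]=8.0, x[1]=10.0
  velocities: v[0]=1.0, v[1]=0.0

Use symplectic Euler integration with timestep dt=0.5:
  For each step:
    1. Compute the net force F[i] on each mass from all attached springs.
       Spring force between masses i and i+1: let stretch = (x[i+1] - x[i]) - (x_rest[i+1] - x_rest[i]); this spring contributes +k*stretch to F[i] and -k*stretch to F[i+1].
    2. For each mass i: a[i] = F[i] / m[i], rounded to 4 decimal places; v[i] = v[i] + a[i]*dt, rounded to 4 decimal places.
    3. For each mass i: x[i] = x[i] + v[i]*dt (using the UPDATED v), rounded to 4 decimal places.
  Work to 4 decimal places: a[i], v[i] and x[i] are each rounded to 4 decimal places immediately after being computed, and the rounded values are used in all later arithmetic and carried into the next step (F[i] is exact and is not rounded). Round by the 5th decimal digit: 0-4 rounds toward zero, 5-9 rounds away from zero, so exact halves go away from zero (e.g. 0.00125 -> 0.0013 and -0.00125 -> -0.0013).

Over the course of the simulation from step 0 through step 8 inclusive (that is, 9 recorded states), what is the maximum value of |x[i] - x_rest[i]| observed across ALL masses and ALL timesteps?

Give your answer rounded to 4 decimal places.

Answer: 3.7500

Derivation:
Step 0: x=[8.0000 10.0000] v=[1.0000 0.0000]
Step 1: x=[6.5000 12.0000] v=[-3.0000 4.0000]
Step 2: x=[4.7500 14.2500] v=[-3.5000 4.5000]
Step 3: x=[4.7500 14.7500] v=[0.0000 1.0000]
Step 4: x=[6.7500 13.2500] v=[4.0000 -3.0000]
Step 5: x=[9.0000 11.5000] v=[4.5000 -3.5000]
Step 6: x=[9.5000 11.5000] v=[1.0000 0.0000]
Step 7: x=[8.0000 13.5000] v=[-3.0000 4.0000]
Step 8: x=[6.2500 15.7500] v=[-3.5000 4.5000]
Max displacement = 3.7500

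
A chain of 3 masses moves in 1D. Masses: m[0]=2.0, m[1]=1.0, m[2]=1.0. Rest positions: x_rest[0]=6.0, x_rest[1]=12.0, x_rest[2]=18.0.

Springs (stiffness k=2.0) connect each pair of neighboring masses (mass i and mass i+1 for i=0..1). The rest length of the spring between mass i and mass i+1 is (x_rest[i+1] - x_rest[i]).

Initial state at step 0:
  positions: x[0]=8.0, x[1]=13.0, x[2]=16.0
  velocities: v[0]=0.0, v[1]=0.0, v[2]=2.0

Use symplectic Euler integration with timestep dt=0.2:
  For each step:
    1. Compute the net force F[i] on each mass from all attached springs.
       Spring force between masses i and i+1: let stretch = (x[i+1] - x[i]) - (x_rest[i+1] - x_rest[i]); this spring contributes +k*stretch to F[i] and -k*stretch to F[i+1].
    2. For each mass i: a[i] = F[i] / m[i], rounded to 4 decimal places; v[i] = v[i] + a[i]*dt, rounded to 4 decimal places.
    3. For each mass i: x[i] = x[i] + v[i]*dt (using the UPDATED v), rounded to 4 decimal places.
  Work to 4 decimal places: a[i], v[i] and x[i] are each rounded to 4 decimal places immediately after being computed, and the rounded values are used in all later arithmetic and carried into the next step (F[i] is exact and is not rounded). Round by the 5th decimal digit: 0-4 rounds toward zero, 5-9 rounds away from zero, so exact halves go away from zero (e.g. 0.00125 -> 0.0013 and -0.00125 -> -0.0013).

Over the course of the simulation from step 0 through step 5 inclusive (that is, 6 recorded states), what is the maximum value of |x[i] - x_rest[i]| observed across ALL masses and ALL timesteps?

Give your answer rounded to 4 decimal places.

Answer: 2.0936

Derivation:
Step 0: x=[8.0000 13.0000 16.0000] v=[0.0000 0.0000 2.0000]
Step 1: x=[7.9600 12.8400 16.6400] v=[-0.2000 -0.8000 3.2000]
Step 2: x=[7.8752 12.5936 17.4560] v=[-0.4240 -1.2320 4.0800]
Step 3: x=[7.7391 12.3587 18.3630] v=[-0.6803 -1.1744 4.5350]
Step 4: x=[7.5478 12.2346 19.2697] v=[-0.9564 -0.6205 4.5333]
Step 5: x=[7.3040 12.2984 20.0936] v=[-1.2190 0.3188 4.1193]
Max displacement = 2.0936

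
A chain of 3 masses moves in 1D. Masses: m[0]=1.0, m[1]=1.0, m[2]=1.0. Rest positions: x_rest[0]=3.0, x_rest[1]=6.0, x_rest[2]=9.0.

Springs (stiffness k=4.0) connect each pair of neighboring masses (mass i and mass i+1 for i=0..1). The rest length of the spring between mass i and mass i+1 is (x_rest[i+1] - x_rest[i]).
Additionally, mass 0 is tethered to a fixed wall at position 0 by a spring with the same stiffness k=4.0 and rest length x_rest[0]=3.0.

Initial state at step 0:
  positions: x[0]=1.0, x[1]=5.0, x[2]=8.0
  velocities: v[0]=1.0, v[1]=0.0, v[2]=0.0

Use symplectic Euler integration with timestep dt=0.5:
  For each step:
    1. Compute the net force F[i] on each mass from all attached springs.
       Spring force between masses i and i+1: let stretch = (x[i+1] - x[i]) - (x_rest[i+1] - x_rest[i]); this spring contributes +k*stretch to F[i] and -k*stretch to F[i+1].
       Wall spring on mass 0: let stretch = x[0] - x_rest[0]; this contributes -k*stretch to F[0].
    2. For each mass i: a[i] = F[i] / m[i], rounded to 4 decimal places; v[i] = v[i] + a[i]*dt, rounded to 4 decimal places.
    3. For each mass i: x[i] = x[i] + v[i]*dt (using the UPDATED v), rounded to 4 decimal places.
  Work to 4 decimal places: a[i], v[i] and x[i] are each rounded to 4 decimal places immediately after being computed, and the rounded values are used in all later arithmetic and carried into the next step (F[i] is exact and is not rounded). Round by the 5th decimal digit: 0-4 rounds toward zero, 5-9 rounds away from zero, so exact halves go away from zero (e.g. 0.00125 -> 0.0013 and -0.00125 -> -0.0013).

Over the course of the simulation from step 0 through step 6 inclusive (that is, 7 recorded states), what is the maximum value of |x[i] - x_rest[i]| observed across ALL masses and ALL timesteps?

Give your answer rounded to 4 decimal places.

Answer: 2.5000

Derivation:
Step 0: x=[1.0000 5.0000 8.0000] v=[1.0000 0.0000 0.0000]
Step 1: x=[4.5000 4.0000 8.0000] v=[7.0000 -2.0000 0.0000]
Step 2: x=[3.0000 7.5000 7.0000] v=[-3.0000 7.0000 -2.0000]
Step 3: x=[3.0000 6.0000 9.5000] v=[0.0000 -3.0000 5.0000]
Step 4: x=[3.0000 5.0000 11.5000] v=[0.0000 -2.0000 4.0000]
Step 5: x=[2.0000 8.5000 10.0000] v=[-2.0000 7.0000 -3.0000]
Step 6: x=[5.5000 7.0000 10.0000] v=[7.0000 -3.0000 0.0000]
Max displacement = 2.5000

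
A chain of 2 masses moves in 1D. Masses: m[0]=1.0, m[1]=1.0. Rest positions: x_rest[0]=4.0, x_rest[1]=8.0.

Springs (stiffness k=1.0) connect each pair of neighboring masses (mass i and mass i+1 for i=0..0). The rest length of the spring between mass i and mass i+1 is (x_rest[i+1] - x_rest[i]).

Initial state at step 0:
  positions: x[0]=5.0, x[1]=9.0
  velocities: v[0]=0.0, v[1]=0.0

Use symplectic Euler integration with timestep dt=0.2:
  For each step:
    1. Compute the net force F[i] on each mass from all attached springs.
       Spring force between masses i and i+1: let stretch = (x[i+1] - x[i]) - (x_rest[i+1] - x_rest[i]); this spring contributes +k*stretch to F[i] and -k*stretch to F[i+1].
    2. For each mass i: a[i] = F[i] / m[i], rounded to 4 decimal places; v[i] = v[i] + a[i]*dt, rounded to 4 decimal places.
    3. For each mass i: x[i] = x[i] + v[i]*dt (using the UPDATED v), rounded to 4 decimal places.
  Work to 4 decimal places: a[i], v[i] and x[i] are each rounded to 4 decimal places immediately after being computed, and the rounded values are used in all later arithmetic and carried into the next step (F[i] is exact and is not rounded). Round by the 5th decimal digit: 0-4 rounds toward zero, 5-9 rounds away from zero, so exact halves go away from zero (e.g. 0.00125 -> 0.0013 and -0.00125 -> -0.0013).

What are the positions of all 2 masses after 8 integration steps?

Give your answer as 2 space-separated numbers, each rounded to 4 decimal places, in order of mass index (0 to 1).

Step 0: x=[5.0000 9.0000] v=[0.0000 0.0000]
Step 1: x=[5.0000 9.0000] v=[0.0000 0.0000]
Step 2: x=[5.0000 9.0000] v=[0.0000 0.0000]
Step 3: x=[5.0000 9.0000] v=[0.0000 0.0000]
Step 4: x=[5.0000 9.0000] v=[0.0000 0.0000]
Step 5: x=[5.0000 9.0000] v=[0.0000 0.0000]
Step 6: x=[5.0000 9.0000] v=[0.0000 0.0000]
Step 7: x=[5.0000 9.0000] v=[0.0000 0.0000]
Step 8: x=[5.0000 9.0000] v=[0.0000 0.0000]

Answer: 5.0000 9.0000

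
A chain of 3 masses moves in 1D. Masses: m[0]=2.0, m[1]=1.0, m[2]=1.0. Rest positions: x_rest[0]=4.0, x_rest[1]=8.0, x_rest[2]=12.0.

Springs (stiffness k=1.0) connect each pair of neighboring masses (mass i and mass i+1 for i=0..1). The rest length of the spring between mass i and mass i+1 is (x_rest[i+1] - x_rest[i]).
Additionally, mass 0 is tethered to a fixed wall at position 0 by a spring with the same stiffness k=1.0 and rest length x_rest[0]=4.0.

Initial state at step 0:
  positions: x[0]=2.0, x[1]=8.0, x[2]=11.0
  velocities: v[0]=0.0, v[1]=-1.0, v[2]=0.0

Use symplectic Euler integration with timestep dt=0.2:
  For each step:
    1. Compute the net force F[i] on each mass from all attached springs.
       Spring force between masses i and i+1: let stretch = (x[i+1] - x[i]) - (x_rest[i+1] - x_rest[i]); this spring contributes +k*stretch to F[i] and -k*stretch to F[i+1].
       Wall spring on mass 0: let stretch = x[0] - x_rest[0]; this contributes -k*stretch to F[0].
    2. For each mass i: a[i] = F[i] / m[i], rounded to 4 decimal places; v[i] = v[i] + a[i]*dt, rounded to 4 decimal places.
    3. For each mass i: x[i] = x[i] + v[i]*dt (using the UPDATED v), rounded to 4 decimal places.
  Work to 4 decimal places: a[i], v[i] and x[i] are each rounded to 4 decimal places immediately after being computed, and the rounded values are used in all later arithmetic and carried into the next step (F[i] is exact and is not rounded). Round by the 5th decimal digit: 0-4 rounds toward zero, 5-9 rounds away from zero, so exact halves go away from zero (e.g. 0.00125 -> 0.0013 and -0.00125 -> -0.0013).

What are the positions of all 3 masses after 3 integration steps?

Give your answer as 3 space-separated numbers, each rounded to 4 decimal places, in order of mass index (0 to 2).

Answer: 2.4370 6.8126 11.1778

Derivation:
Step 0: x=[2.0000 8.0000 11.0000] v=[0.0000 -1.0000 0.0000]
Step 1: x=[2.0800 7.6800 11.0400] v=[0.4000 -1.6000 0.2000]
Step 2: x=[2.2304 7.2704 11.1056] v=[0.7520 -2.0480 0.3280]
Step 3: x=[2.4370 6.8126 11.1778] v=[1.0330 -2.2890 0.3610]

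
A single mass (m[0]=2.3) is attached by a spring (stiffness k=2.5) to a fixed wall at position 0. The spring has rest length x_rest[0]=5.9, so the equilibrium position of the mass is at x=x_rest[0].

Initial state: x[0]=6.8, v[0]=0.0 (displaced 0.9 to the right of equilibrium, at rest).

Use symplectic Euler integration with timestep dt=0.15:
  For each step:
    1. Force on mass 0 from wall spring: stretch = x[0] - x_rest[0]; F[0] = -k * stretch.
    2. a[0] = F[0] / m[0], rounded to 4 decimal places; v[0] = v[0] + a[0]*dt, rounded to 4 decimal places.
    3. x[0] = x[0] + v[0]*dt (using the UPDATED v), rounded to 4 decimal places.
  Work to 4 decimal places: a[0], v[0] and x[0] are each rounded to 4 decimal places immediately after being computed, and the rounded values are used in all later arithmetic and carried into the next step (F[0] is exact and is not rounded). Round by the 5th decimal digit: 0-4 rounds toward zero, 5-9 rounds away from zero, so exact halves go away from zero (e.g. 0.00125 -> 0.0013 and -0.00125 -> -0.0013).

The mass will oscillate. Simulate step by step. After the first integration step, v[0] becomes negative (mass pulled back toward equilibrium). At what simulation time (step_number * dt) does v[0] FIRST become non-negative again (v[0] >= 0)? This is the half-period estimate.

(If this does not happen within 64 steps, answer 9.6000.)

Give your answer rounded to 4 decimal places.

Step 0: x=[6.8000] v=[0.0000]
Step 1: x=[6.7780] v=[-0.1467]
Step 2: x=[6.7345] v=[-0.2898]
Step 3: x=[6.6706] v=[-0.4259]
Step 4: x=[6.5879] v=[-0.5515]
Step 5: x=[6.4883] v=[-0.6637]
Step 6: x=[6.3744] v=[-0.7596]
Step 7: x=[6.2489] v=[-0.8370]
Step 8: x=[6.1148] v=[-0.8939]
Step 9: x=[5.9755] v=[-0.9289]
Step 10: x=[5.8343] v=[-0.9412]
Step 11: x=[5.6947] v=[-0.9305]
Step 12: x=[5.5602] v=[-0.8970]
Step 13: x=[5.4340] v=[-0.8416]
Step 14: x=[5.3192] v=[-0.7656]
Step 15: x=[5.2186] v=[-0.6709]
Step 16: x=[5.1346] v=[-0.5598]
Step 17: x=[5.0694] v=[-0.4350]
Step 18: x=[5.0245] v=[-0.2996]
Step 19: x=[5.0010] v=[-0.1569]
Step 20: x=[4.9995] v=[-0.0103]
Step 21: x=[5.0200] v=[0.1365]
First v>=0 after going negative at step 21, time=3.1500

Answer: 3.1500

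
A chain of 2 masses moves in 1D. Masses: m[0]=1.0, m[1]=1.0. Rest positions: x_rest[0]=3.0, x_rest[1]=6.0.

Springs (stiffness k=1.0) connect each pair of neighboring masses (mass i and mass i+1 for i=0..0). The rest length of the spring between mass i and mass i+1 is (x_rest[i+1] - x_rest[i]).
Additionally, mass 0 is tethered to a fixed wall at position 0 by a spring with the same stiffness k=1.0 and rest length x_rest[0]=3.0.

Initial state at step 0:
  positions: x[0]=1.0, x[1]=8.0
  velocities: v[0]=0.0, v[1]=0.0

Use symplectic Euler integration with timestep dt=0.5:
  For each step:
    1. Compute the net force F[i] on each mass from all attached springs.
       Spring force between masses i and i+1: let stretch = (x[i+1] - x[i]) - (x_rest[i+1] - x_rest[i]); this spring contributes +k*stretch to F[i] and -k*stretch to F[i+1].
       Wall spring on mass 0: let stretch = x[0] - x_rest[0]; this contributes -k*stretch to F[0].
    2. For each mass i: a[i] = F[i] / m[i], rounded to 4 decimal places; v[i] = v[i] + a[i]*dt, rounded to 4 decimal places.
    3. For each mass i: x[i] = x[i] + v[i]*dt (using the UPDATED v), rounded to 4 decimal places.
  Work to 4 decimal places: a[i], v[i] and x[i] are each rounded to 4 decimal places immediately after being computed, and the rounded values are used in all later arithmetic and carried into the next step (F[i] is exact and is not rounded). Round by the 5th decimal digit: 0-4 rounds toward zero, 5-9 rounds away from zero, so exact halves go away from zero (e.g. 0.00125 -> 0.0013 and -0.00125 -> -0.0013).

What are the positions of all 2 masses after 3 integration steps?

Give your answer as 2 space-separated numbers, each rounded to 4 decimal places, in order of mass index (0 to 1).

Answer: 5.6563 4.7188

Derivation:
Step 0: x=[1.0000 8.0000] v=[0.0000 0.0000]
Step 1: x=[2.5000 7.0000] v=[3.0000 -2.0000]
Step 2: x=[4.5000 5.6250] v=[4.0000 -2.7500]
Step 3: x=[5.6563 4.7188] v=[2.3125 -1.8125]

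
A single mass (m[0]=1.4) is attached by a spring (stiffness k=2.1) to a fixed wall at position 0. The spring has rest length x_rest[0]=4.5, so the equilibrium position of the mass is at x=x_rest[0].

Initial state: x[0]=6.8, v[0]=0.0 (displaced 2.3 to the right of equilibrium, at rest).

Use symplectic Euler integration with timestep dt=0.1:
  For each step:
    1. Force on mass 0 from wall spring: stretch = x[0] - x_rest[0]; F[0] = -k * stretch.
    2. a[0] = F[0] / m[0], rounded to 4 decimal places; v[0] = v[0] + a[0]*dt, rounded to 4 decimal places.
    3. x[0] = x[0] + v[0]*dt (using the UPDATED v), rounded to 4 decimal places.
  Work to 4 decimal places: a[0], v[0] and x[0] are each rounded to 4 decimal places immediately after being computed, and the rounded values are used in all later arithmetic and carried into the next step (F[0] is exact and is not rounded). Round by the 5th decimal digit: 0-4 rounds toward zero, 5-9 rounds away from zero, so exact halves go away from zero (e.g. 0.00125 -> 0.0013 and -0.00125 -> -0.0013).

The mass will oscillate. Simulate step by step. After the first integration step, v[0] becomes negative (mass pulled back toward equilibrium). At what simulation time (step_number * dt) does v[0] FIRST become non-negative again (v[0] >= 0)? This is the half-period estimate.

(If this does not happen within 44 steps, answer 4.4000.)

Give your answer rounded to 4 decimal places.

Step 0: x=[6.8000] v=[0.0000]
Step 1: x=[6.7655] v=[-0.3450]
Step 2: x=[6.6970] v=[-0.6848]
Step 3: x=[6.5956] v=[-1.0144]
Step 4: x=[6.4627] v=[-1.3287]
Step 5: x=[6.3004] v=[-1.6231]
Step 6: x=[6.1111] v=[-1.8932]
Step 7: x=[5.8976] v=[-2.1349]
Step 8: x=[5.6632] v=[-2.3445]
Step 9: x=[5.4113] v=[-2.5190]
Step 10: x=[5.1457] v=[-2.6557]
Step 11: x=[4.8704] v=[-2.7526]
Step 12: x=[4.5896] v=[-2.8082]
Step 13: x=[4.3074] v=[-2.8216]
Step 14: x=[4.0281] v=[-2.7927]
Step 15: x=[3.7559] v=[-2.7219]
Step 16: x=[3.4949] v=[-2.6103]
Step 17: x=[3.2490] v=[-2.4595]
Step 18: x=[3.0218] v=[-2.2719]
Step 19: x=[2.8168] v=[-2.0502]
Step 20: x=[2.6370] v=[-1.7977]
Step 21: x=[2.4852] v=[-1.5183]
Step 22: x=[2.3636] v=[-1.2161]
Step 23: x=[2.2740] v=[-0.8956]
Step 24: x=[2.2178] v=[-0.5617]
Step 25: x=[2.1959] v=[-0.2194]
Step 26: x=[2.2085] v=[0.1262]
First v>=0 after going negative at step 26, time=2.6000

Answer: 2.6000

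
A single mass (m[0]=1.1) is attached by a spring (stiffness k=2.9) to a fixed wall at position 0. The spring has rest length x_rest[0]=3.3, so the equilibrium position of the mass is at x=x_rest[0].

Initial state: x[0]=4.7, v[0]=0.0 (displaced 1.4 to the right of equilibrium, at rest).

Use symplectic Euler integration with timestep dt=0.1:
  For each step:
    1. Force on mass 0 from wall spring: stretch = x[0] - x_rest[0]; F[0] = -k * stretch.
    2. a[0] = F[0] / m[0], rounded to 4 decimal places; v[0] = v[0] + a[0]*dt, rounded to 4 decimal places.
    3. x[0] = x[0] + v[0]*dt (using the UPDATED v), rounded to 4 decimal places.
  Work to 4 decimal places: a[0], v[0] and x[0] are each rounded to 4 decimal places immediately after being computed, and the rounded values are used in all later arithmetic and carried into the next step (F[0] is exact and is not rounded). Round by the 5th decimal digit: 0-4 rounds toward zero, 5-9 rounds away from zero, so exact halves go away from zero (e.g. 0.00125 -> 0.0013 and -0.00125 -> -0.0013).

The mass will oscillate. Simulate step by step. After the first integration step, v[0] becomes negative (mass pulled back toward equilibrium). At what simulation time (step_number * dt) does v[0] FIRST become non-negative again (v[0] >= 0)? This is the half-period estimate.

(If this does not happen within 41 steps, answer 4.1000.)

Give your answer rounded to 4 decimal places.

Answer: 2.0000

Derivation:
Step 0: x=[4.7000] v=[0.0000]
Step 1: x=[4.6631] v=[-0.3691]
Step 2: x=[4.5903] v=[-0.7285]
Step 3: x=[4.4834] v=[-1.0687]
Step 4: x=[4.3453] v=[-1.3807]
Step 5: x=[4.1797] v=[-1.6563]
Step 6: x=[3.9909] v=[-1.8882]
Step 7: x=[3.7839] v=[-2.0704]
Step 8: x=[3.5641] v=[-2.1980]
Step 9: x=[3.3373] v=[-2.2676]
Step 10: x=[3.1096] v=[-2.2774]
Step 11: x=[2.8869] v=[-2.2272]
Step 12: x=[2.6751] v=[-2.1183]
Step 13: x=[2.4797] v=[-1.9536]
Step 14: x=[2.3060] v=[-1.7373]
Step 15: x=[2.1585] v=[-1.4753]
Step 16: x=[2.0411] v=[-1.1744]
Step 17: x=[1.9569] v=[-0.8425]
Step 18: x=[1.9081] v=[-0.4884]
Step 19: x=[1.8960] v=[-0.1214]
Step 20: x=[1.9209] v=[0.2488]
First v>=0 after going negative at step 20, time=2.0000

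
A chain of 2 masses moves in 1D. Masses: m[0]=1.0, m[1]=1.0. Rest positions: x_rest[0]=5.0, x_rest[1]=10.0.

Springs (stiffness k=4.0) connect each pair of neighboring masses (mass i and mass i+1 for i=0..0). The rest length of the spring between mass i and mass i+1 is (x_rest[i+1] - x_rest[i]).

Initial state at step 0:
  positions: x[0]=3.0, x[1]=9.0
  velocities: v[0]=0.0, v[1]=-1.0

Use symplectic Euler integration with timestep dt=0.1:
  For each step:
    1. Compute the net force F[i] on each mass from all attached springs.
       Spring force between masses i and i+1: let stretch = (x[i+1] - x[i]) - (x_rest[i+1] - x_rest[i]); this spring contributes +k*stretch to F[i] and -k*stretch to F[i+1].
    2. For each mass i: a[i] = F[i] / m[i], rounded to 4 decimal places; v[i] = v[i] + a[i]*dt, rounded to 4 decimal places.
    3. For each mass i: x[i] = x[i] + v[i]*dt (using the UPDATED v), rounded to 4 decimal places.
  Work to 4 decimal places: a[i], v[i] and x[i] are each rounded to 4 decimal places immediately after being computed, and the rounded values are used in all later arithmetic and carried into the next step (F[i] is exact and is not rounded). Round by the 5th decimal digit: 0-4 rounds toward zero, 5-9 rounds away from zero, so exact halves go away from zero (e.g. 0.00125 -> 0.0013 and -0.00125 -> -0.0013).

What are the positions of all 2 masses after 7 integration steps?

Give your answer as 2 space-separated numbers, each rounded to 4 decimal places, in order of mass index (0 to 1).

Step 0: x=[3.0000 9.0000] v=[0.0000 -1.0000]
Step 1: x=[3.0400 8.8600] v=[0.4000 -1.4000]
Step 2: x=[3.1128 8.6872] v=[0.7280 -1.7280]
Step 3: x=[3.2086 8.4914] v=[0.9578 -1.9578]
Step 4: x=[3.3157 8.2843] v=[1.0709 -2.0709]
Step 5: x=[3.4215 8.0785] v=[1.0583 -2.0583]
Step 6: x=[3.5136 7.8864] v=[0.9211 -1.9211]
Step 7: x=[3.5806 7.7194] v=[0.6702 -1.6702]

Answer: 3.5806 7.7194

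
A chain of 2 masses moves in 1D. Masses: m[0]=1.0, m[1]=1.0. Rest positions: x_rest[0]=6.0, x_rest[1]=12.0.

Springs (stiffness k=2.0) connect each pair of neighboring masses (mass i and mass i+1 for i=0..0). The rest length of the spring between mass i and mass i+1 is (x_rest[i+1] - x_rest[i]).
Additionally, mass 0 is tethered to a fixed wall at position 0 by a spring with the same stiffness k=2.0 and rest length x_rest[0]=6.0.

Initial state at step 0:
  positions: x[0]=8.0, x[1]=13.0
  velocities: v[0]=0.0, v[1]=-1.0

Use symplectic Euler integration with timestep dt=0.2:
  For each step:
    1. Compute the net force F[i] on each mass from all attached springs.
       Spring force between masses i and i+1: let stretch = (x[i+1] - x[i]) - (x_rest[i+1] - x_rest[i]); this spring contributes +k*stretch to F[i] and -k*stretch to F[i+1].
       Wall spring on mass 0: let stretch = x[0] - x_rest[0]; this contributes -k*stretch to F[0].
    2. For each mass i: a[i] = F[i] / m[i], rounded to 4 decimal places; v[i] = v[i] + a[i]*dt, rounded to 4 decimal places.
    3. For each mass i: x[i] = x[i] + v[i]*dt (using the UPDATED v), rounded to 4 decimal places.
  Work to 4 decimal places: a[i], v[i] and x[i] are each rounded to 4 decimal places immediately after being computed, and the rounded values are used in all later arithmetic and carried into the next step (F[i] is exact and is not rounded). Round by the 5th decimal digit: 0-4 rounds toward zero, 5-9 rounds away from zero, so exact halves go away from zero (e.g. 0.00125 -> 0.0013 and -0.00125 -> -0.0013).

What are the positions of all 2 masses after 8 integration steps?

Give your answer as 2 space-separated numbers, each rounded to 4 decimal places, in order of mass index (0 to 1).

Step 0: x=[8.0000 13.0000] v=[0.0000 -1.0000]
Step 1: x=[7.7600 12.8800] v=[-1.2000 -0.6000]
Step 2: x=[7.3088 12.8304] v=[-2.2560 -0.2480]
Step 3: x=[6.7146 12.8191] v=[-2.9709 -0.0566]
Step 4: x=[6.0716 12.7994] v=[-3.2149 -0.0984]
Step 5: x=[5.4811 12.7215] v=[-2.9524 -0.3895]
Step 6: x=[5.0314 12.5444] v=[-2.2487 -0.8857]
Step 7: x=[4.7802 12.2462] v=[-1.2561 -1.4909]
Step 8: x=[4.7438 11.8307] v=[-0.1818 -2.0773]

Answer: 4.7438 11.8307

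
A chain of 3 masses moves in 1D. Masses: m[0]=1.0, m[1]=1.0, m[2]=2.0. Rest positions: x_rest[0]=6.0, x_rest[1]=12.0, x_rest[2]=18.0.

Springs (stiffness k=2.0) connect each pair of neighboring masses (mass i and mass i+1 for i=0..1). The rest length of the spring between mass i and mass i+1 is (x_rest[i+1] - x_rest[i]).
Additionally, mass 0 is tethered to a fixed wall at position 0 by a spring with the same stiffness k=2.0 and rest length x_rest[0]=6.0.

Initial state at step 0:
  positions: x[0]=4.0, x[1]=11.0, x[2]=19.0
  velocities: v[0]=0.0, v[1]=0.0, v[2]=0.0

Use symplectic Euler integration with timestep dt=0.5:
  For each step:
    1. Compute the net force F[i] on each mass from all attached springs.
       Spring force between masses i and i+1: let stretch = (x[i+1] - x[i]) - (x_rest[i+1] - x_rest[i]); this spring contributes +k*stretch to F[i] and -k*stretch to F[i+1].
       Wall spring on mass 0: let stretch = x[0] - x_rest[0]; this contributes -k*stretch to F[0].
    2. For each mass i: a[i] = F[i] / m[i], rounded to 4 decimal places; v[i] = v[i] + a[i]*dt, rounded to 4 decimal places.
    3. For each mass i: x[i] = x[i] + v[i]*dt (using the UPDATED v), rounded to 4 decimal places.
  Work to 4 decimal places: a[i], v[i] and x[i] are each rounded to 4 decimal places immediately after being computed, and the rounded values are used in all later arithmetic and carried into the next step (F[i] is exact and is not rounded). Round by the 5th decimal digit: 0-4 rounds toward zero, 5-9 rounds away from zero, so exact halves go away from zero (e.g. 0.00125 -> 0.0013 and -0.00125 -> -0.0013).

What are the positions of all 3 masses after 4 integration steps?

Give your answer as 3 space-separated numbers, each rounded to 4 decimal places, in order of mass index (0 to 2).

Answer: 7.5000 13.5938 17.2032

Derivation:
Step 0: x=[4.0000 11.0000 19.0000] v=[0.0000 0.0000 0.0000]
Step 1: x=[5.5000 11.5000 18.5000] v=[3.0000 1.0000 -1.0000]
Step 2: x=[7.2500 12.5000 17.7500] v=[3.5000 2.0000 -1.5000]
Step 3: x=[8.0000 13.5000 17.1875] v=[1.5000 2.0000 -1.1250]
Step 4: x=[7.5000 13.5938 17.2032] v=[-1.0000 0.1875 0.0313]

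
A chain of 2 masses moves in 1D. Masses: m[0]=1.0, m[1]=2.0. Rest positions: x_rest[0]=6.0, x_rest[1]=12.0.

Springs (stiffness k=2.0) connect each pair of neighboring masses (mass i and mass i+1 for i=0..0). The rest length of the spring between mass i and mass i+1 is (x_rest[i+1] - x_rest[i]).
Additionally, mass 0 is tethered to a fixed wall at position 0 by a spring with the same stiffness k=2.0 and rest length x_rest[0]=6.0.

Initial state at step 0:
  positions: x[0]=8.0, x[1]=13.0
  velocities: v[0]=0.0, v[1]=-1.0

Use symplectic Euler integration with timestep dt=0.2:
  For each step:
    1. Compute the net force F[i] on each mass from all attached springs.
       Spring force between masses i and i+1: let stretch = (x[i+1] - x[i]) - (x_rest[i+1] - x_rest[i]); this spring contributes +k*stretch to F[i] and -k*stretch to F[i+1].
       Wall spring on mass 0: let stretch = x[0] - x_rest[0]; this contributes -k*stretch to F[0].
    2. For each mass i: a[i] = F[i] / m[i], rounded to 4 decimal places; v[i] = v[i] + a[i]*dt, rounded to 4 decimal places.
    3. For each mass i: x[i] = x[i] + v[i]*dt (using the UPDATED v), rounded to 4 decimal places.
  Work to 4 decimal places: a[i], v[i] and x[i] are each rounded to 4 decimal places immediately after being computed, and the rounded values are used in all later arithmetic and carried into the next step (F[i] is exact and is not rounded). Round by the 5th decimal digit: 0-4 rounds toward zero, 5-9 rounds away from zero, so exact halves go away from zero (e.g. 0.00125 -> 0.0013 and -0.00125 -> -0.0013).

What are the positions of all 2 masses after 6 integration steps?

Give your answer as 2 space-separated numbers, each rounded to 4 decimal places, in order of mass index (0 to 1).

Step 0: x=[8.0000 13.0000] v=[0.0000 -1.0000]
Step 1: x=[7.7600 12.8400] v=[-1.2000 -0.8000]
Step 2: x=[7.3056 12.7168] v=[-2.2720 -0.6160]
Step 3: x=[6.6996 12.6172] v=[-3.0298 -0.4982]
Step 4: x=[6.0311 12.5209] v=[-3.3426 -0.4817]
Step 5: x=[5.3993 12.4050] v=[-3.1591 -0.5797]
Step 6: x=[4.8960 12.2488] v=[-2.5165 -0.7808]

Answer: 4.8960 12.2488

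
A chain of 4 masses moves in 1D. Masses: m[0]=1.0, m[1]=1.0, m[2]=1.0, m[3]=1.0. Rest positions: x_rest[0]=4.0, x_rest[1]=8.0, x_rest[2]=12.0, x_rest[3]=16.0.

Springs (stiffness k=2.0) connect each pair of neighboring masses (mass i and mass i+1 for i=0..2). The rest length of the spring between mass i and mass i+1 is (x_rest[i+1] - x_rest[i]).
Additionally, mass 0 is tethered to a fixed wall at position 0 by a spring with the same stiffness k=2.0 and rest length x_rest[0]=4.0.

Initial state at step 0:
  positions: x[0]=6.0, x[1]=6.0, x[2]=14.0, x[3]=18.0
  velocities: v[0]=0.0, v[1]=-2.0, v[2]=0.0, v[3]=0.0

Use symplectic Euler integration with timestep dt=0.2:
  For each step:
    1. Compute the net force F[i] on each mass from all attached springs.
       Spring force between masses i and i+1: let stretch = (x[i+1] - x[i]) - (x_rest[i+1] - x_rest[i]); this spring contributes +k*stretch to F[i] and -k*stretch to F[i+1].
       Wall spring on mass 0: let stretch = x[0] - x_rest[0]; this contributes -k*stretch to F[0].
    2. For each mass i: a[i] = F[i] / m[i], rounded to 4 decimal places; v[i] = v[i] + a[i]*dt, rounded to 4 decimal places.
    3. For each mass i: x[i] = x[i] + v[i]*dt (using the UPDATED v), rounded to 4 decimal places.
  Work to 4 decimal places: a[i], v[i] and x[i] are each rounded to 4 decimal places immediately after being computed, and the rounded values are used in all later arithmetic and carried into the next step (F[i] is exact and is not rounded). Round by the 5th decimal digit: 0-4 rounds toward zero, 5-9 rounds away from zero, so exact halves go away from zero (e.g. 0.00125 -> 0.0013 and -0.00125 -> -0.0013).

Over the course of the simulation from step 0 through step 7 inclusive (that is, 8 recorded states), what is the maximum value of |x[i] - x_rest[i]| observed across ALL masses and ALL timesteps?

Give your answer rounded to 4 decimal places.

Answer: 2.2213

Derivation:
Step 0: x=[6.0000 6.0000 14.0000 18.0000] v=[0.0000 -2.0000 0.0000 0.0000]
Step 1: x=[5.5200 6.2400 13.6800 18.0000] v=[-2.4000 1.2000 -1.6000 0.0000]
Step 2: x=[4.6560 7.0176 13.1104 17.9744] v=[-4.3200 3.8880 -2.8480 -0.1280]
Step 3: x=[3.6084 8.0937 12.4425 17.8797] v=[-5.2378 5.3805 -3.3395 -0.4736]
Step 4: x=[2.6310 9.1589 11.8617 17.6700] v=[-4.8870 5.3259 -2.9041 -1.0485]
Step 5: x=[1.9654 9.9181 11.5293 17.3156] v=[-3.3282 3.7959 -1.6619 -1.7718]
Step 6: x=[1.7787 10.1700 11.5309 16.8183] v=[-0.9333 1.2593 0.0081 -2.4863]
Step 7: x=[2.1210 9.8594 11.8466 16.2180] v=[1.7117 -1.5529 1.5787 -3.0013]
Max displacement = 2.2213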